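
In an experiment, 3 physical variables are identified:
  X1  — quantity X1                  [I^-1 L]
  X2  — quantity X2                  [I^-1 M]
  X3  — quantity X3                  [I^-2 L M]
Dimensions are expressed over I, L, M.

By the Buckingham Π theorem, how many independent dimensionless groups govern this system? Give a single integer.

1

Exponent matrix [I,L,M] × [X1,X2,X3]:
  I: [-1 -1 -2]
  L: [ 1  0  1]
  M: [ 0  1  1]
RREF → pivots at {X1,X2} ⇒ r = 2
3 vars − rank 2 = 1 Π group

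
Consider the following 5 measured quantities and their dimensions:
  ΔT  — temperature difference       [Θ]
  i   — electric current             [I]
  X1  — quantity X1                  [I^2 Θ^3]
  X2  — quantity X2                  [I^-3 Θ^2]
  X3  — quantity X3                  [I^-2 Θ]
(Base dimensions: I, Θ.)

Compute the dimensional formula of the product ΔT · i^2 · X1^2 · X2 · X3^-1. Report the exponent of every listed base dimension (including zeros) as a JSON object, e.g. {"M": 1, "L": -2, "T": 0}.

Exponent matrix [I,Θ] × [ΔT,i,X1,X2,X3]:
  I: [ 0  1  2 -3 -2]
  Θ: [ 1  0  3  2  1]
  [I]: (1)·0+(2)·1+(2)·2+(1)·-3+(-1)·-2 = 5
  [Θ]: (1)·1+(2)·0+(2)·3+(1)·2+(-1)·1 = 8
⇒ I^5 Θ^8

{"I": 5, "Θ": 8}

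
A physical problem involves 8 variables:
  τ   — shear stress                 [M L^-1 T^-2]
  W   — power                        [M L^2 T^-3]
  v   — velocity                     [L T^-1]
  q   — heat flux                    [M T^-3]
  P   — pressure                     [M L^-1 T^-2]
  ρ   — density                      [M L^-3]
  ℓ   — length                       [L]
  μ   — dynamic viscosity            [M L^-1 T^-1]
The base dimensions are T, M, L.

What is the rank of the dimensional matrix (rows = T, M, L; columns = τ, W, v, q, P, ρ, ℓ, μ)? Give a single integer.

3

Dimensional matrix (T×M×L by τ×W×v×q×P×ρ×ℓ×μ):
  T: [-2 -3 -1 -3 -2  0  0 -1]
  M: [ 1  1  0  1  1  1  0  1]
  L: [-1  2  1  0 -1 -3  1 -1]
Row reduction gives pivot columns τ,W,v; rank = 3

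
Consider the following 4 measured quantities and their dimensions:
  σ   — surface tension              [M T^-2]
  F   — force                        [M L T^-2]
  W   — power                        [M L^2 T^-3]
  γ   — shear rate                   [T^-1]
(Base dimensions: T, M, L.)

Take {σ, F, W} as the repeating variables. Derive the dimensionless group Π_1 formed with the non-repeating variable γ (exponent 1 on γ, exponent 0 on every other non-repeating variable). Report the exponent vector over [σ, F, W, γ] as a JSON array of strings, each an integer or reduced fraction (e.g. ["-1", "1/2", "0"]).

Exponent matrix [T,M,L] × [σ,F,W,γ]:
  T: [-2 -2 -3 -1]
  M: [ 1  1  1  0]
  L: [ 0  1  2  0]
RREF → pivots at {σ,F,W} ⇒ r = 3
Repeat: σ,F,W; free: γ
RREF:
  r0: [   1    0    0    1]
  r1: [   0    1    0   -2]
  r2: [   0    0    1    1]
Fix exponent of γ at 1; solve each RREF row for its pivot's exponent:
  r0: exp(σ) + (1)·1 = 0 ⇒ exp(σ) = -1
  r1: exp(F) + (-2)·1 = 0 ⇒ exp(F) = 2
  r2: exp(W) + (1)·1 = 0 ⇒ exp(W) = -1
Π_1 = σ^-1 · F^2 · W^-1 · γ

["-1", "2", "-1", "1"]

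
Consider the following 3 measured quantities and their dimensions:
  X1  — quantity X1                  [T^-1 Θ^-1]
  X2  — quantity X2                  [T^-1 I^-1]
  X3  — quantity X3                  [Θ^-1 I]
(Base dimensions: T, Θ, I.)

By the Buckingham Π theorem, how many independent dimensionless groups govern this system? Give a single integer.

Exponent matrix [T,Θ,I] × [X1,X2,X3]:
  T: [-1 -1  0]
  Θ: [-1  0 -1]
  I: [ 0 -1  1]
Echelon form has 2 nonzero rows (pivots: X1,X2)
Π count = n − r = 3 − 2 = 1

1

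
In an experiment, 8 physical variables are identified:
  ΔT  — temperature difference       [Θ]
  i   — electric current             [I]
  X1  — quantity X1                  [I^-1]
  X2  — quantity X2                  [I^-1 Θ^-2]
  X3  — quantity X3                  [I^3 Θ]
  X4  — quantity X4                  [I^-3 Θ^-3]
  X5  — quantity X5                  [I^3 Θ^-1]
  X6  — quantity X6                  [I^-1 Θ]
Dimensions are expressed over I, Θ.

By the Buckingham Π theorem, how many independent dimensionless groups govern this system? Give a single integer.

6

Write exponents as rows I,Θ / cols ΔT,i,X1,X2,X3,X4,X5,X6:
  I: [ 0  1 -1 -1  3 -3  3 -1]
  Θ: [ 1  0  0 -2  1 -3 -1  1]
Echelon form has 2 nonzero rows (pivots: ΔT,i)
Π count = n − r = 8 − 2 = 6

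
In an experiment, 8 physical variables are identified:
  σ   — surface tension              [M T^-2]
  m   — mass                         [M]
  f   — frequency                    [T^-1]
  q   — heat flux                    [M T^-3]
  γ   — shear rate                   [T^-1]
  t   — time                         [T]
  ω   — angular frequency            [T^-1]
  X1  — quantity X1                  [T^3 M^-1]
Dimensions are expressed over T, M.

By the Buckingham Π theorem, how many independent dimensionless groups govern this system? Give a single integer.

Dimensional matrix (T×M by σ×m×f×q×γ×t×ω×X1):
  T: [-2  0 -1 -3 -1  1 -1  3]
  M: [ 1  1  0  1  0  0  0 -1]
RREF → pivots at {σ,m} ⇒ r = 2
8 vars − rank 2 = 6 Π groups

6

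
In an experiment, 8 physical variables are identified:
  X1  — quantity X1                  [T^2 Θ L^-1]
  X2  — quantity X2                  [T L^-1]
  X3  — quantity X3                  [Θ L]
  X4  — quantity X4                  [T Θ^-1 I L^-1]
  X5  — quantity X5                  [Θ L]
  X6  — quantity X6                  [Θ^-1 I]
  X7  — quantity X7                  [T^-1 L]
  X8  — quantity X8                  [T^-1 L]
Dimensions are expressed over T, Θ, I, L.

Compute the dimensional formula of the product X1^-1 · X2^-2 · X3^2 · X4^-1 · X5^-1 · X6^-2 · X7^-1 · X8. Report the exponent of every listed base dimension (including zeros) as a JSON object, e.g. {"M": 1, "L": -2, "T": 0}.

Exponent matrix [T,Θ,I,L] × [X1,X2,X3,X4,X5,X6,X7,X8]:
  T: [ 2  1  0  1  0  0 -1 -1]
  Θ: [ 1  0  1 -1  1 -1  0  0]
  I: [ 0  0  0  1  0  1  0  0]
  L: [-1 -1  1 -1  1  0  1  1]
  [T]: (-1)·2+(-2)·1+(2)·0+(-1)·1+(-1)·0+(-2)·0+(-1)·-1+(1)·-1 = -5
  [Θ]: (-1)·1+(-2)·0+(2)·1+(-1)·-1+(-1)·1+(-2)·-1+(-1)·0+(1)·0 = 3
  [I]: (-1)·0+(-2)·0+(2)·0+(-1)·1+(-1)·0+(-2)·1+(-1)·0+(1)·0 = -3
  [L]: (-1)·-1+(-2)·-1+(2)·1+(-1)·-1+(-1)·1+(-2)·0+(-1)·1+(1)·1 = 5
⇒ T^-5 Θ^3 I^-3 L^5

{"T": -5, "Θ": 3, "I": -3, "L": 5}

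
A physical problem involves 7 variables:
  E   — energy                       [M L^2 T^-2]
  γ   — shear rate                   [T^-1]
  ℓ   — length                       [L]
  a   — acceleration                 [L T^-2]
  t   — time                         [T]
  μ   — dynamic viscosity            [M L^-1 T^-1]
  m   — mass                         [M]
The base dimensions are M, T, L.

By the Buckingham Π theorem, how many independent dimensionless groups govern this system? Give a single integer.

4

Dimensional matrix (M×T×L by E×γ×ℓ×a×t×μ×m):
  M: [ 1  0  0  0  0  1  1]
  T: [-2 -1  0 -2  1 -1  0]
  L: [ 2  0  1  1  0 -1  0]
Echelon form has 3 nonzero rows (pivots: E,γ,ℓ)
n=7, r=3 ⇒ 4 dimensionless groups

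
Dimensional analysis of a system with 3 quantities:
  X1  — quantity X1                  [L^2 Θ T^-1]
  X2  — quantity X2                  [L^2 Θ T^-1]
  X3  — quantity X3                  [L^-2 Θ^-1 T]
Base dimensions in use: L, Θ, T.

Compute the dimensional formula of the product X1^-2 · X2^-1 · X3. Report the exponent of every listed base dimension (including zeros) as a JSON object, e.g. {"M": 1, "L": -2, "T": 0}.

Exponent matrix [L,Θ,T] × [X1,X2,X3]:
  L: [ 2  2 -2]
  Θ: [ 1  1 -1]
  T: [-1 -1  1]
  [L]: (-2)·2+(-1)·2+(1)·-2 = -8
  [Θ]: (-2)·1+(-1)·1+(1)·-1 = -4
  [T]: (-2)·-1+(-1)·-1+(1)·1 = 4
⇒ L^-8 Θ^-4 T^4

{"L": -8, "Θ": -4, "T": 4}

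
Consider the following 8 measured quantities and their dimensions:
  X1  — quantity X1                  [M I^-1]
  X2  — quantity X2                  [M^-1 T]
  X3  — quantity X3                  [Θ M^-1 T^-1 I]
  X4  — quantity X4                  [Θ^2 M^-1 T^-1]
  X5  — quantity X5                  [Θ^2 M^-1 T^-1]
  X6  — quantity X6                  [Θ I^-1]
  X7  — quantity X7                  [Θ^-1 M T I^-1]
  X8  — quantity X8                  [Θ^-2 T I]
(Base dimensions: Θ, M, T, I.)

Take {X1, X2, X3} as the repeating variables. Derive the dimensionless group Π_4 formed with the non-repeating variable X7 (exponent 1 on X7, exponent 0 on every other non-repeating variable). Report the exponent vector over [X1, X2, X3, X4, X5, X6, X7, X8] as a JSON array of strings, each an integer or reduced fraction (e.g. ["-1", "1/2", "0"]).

["0", "0", "1", "0", "0", "0", "1", "0"]

Write exponents as rows Θ,M,T,I / cols X1,X2,X3,X4,X5,X6,X7,X8:
  Θ: [ 0  0  1  2  2  1 -1 -2]
  M: [ 1 -1 -1 -1 -1  0  1  0]
  T: [ 0  1 -1 -1 -1  0  1  1]
  I: [-1  0  1  0  0 -1 -1  1]
Row reduction gives pivot columns X1,X2,X3; rank = 3
Repeat: X1,X2,X3; free: X4,X5,X6,X7,X8
RREF:
  r0: [   1    0    0    2    2    2    0   -3]
  r1: [   0    1    0    1    1    1    0   -1]
  r2: [   0    0    1    2    2    1   -1   -2]
  r3: [   0    0    0    0    0    0    0    0]
Fix exponent of X7 at 1, X4 at 0, X5 at 0, X6 at 0, X8 at 0; solve each RREF row for its pivot's exponent:
  r0: exp(X1) + (0)·1 = 0 ⇒ exp(X1) = 0
  r1: exp(X2) + (0)·1 = 0 ⇒ exp(X2) = 0
  r2: exp(X3) + (-1)·1 = 0 ⇒ exp(X3) = 1
Π_4 = X3 · X7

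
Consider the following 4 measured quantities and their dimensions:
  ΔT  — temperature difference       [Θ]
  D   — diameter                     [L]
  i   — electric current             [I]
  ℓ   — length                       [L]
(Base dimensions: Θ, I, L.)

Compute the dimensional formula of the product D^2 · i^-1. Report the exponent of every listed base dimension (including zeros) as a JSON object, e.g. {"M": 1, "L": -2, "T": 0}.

Exponent matrix [Θ,I,L] × [ΔT,D,i,ℓ]:
  Θ: [ 1  0  0  0]
  I: [ 0  0  1  0]
  L: [ 0  1  0  1]
  [Θ]: (2)·0+(-1)·0 = 0
  [I]: (2)·0+(-1)·1 = -1
  [L]: (2)·1+(-1)·0 = 2
⇒ I^-1 L^2

{"Θ": 0, "I": -1, "L": 2}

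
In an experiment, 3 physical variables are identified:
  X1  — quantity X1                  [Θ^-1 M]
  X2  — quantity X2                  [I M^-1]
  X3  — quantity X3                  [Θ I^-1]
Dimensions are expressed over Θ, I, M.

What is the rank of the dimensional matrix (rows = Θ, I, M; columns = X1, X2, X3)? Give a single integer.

2

Write exponents as rows Θ,I,M / cols X1,X2,X3:
  Θ: [-1  0  1]
  I: [ 0  1 -1]
  M: [ 1 -1  0]
Echelon form has 2 nonzero rows (pivots: X1,X2)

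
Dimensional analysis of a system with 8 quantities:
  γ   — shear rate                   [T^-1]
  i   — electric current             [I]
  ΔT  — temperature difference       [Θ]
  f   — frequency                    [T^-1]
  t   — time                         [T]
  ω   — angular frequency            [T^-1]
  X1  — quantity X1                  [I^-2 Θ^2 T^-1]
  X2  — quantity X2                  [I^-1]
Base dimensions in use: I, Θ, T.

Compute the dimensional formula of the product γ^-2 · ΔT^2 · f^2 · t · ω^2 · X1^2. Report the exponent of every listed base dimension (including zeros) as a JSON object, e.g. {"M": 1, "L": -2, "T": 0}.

Exponent matrix [I,Θ,T] × [γ,i,ΔT,f,t,ω,X1,X2]:
  I: [ 0  1  0  0  0  0 -2 -1]
  Θ: [ 0  0  1  0  0  0  2  0]
  T: [-1  0  0 -1  1 -1 -1  0]
  [I]: (-2)·0+(2)·0+(2)·0+(1)·0+(2)·0+(2)·-2 = -4
  [Θ]: (-2)·0+(2)·1+(2)·0+(1)·0+(2)·0+(2)·2 = 6
  [T]: (-2)·-1+(2)·0+(2)·-1+(1)·1+(2)·-1+(2)·-1 = -3
⇒ I^-4 Θ^6 T^-3

{"I": -4, "Θ": 6, "T": -3}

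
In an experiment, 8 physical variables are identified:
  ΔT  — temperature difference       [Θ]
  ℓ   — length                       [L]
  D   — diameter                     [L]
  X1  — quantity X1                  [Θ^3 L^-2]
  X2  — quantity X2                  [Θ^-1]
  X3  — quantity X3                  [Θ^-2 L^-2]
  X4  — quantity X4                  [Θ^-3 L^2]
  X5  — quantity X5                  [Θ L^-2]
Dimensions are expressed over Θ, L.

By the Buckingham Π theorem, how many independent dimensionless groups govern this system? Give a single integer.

Dimensional matrix (Θ×L by ΔT×ℓ×D×X1×X2×X3×X4×X5):
  Θ: [ 1  0  0  3 -1 -2 -3  1]
  L: [ 0  1  1 -2  0 -2  2 -2]
RREF → pivots at {ΔT,ℓ} ⇒ r = 2
n=8, r=2 ⇒ 6 dimensionless groups

6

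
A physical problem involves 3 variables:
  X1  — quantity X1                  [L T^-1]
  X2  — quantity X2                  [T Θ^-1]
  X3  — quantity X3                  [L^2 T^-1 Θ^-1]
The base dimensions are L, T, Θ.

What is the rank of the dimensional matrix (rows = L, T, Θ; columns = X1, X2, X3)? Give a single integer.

Write exponents as rows L,T,Θ / cols X1,X2,X3:
  L: [ 1  0  2]
  T: [-1  1 -1]
  Θ: [ 0 -1 -1]
Echelon form has 2 nonzero rows (pivots: X1,X2)

2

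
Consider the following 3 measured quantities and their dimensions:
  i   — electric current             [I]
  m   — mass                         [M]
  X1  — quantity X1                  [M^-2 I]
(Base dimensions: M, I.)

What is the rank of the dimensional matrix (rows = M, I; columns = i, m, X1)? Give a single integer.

Write exponents as rows M,I / cols i,m,X1:
  M: [ 0  1 -2]
  I: [ 1  0  1]
Row reduction gives pivot columns i,m; rank = 2

2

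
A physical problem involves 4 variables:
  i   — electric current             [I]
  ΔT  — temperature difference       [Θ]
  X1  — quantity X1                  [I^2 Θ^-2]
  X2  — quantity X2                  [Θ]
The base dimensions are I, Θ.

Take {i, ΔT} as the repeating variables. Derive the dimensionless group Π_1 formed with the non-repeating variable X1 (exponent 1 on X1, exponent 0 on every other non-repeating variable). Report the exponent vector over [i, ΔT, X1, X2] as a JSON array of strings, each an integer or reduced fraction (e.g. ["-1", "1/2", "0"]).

["-2", "2", "1", "0"]

Write exponents as rows I,Θ / cols i,ΔT,X1,X2:
  I: [ 1  0  2  0]
  Θ: [ 0  1 -2  1]
Echelon form has 2 nonzero rows (pivots: i,ΔT)
Pivot set = {i,ΔT}, free = {X1,X2}
RREF:
  r0: [   1    0    2    0]
  r1: [   0    1   -2    1]
Fix exponent of X1 at 1, X2 at 0; solve each RREF row for its pivot's exponent:
  r0: exp(i) + (2)·1 = 0 ⇒ exp(i) = -2
  r1: exp(ΔT) + (-2)·1 = 0 ⇒ exp(ΔT) = 2
Π_1 = i^-2 · ΔT^2 · X1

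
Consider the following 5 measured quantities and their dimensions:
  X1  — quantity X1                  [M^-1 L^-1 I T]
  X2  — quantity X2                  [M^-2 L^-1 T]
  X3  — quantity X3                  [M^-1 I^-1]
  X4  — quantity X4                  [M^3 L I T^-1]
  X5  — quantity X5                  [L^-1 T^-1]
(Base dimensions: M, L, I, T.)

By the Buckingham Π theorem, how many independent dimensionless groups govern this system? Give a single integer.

2

Exponent matrix [M,L,I,T] × [X1,X2,X3,X4,X5]:
  M: [-1 -2 -1  3  0]
  L: [-1 -1  0  1 -1]
  I: [ 1  0 -1  1  0]
  T: [ 1  1  0 -1 -1]
Echelon form has 3 nonzero rows (pivots: X1,X2,X5)
5 vars − rank 3 = 2 Π groups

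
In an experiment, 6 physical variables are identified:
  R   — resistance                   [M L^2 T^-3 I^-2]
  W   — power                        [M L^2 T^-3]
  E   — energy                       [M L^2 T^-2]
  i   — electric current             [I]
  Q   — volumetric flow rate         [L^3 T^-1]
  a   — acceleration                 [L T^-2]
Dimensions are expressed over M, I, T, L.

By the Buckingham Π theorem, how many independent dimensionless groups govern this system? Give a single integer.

Write exponents as rows M,I,T,L / cols R,W,E,i,Q,a:
  M: [ 1  1  1  0  0  0]
  I: [-2  0  0  1  0  0]
  T: [-3 -3 -2  0 -1 -2]
  L: [ 2  2  2  0  3  1]
Echelon form has 4 nonzero rows (pivots: R,W,E,Q)
Π count = n − r = 6 − 4 = 2

2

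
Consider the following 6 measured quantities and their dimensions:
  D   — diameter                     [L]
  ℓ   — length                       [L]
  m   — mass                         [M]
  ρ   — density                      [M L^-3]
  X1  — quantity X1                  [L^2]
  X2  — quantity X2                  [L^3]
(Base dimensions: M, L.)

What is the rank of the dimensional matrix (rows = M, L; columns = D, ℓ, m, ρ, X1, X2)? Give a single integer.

Dimensional matrix (M×L by D×ℓ×m×ρ×X1×X2):
  M: [ 0  0  1  1  0  0]
  L: [ 1  1  0 -3  2  3]
RREF → pivots at {D,m} ⇒ r = 2

2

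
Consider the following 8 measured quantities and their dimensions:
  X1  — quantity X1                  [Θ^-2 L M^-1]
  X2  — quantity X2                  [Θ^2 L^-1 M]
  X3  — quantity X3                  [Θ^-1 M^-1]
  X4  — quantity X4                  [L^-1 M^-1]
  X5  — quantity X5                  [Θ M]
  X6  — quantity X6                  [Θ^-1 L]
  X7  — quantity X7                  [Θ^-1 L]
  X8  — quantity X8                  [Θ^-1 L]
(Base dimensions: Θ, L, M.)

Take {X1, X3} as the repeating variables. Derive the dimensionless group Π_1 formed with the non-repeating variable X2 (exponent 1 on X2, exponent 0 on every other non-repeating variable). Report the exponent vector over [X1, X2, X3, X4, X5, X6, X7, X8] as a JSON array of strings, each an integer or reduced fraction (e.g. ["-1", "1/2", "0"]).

Write exponents as rows Θ,L,M / cols X1,X2,X3,X4,X5,X6,X7,X8:
  Θ: [-2  2 -1  0  1 -1 -1 -1]
  L: [ 1 -1  0 -1  0  1  1  1]
  M: [-1  1 -1 -1  1  0  0  0]
Row reduction gives pivot columns X1,X3; rank = 2
Repeat: X1,X3; free: X2,X4,X5,X6,X7,X8
RREF:
  r0: [   1   -1    0   -1    0    1    1    1]
  r1: [   0    0    1    2   -1   -1   -1   -1]
  r2: [   0    0    0    0    0    0    0    0]
Fix exponent of X2 at 1, X4 at 0, X5 at 0, X6 at 0, X7 at 0, X8 at 0; solve each RREF row for its pivot's exponent:
  r0: exp(X1) + (-1)·1 = 0 ⇒ exp(X1) = 1
  r1: exp(X3) + (0)·1 = 0 ⇒ exp(X3) = 0
Π_1 = X1 · X2

["1", "1", "0", "0", "0", "0", "0", "0"]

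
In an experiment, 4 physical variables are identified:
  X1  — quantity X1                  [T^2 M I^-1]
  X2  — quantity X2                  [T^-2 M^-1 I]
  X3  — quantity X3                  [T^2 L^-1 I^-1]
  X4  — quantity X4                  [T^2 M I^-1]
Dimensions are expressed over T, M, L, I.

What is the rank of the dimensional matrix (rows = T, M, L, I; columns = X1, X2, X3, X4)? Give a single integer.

2

Exponent matrix [T,M,L,I] × [X1,X2,X3,X4]:
  T: [ 2 -2  2  2]
  M: [ 1 -1  0  1]
  L: [ 0  0 -1  0]
  I: [-1  1 -1 -1]
Row reduction gives pivot columns X1,X3; rank = 2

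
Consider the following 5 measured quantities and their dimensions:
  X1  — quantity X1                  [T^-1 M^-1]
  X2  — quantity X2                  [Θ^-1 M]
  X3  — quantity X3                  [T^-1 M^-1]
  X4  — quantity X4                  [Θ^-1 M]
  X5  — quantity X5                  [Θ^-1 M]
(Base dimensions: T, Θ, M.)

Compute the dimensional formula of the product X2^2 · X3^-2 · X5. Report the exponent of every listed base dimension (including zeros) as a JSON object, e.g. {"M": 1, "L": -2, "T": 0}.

Dimensional matrix (T×Θ×M by X1×X2×X3×X4×X5):
  T: [-1  0 -1  0  0]
  Θ: [ 0 -1  0 -1 -1]
  M: [-1  1 -1  1  1]
  [T]: (2)·0+(-2)·-1+(1)·0 = 2
  [Θ]: (2)·-1+(-2)·0+(1)·-1 = -3
  [M]: (2)·1+(-2)·-1+(1)·1 = 5
⇒ T^2 Θ^-3 M^5

{"T": 2, "Θ": -3, "M": 5}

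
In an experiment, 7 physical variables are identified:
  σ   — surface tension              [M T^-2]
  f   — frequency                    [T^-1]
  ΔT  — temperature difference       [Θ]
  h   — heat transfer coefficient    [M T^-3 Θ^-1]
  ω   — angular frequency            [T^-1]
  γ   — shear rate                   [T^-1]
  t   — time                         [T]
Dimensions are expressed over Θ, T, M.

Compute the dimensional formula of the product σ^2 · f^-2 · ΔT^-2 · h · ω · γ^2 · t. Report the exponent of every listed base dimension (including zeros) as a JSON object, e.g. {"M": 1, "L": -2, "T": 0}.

Write exponents as rows Θ,T,M / cols σ,f,ΔT,h,ω,γ,t:
  Θ: [ 0  0  1 -1  0  0  0]
  T: [-2 -1  0 -3 -1 -1  1]
  M: [ 1  0  0  1  0  0  0]
  [Θ]: (2)·0+(-2)·0+(-2)·1+(1)·-1+(1)·0+(2)·0+(1)·0 = -3
  [T]: (2)·-2+(-2)·-1+(-2)·0+(1)·-3+(1)·-1+(2)·-1+(1)·1 = -7
  [M]: (2)·1+(-2)·0+(-2)·0+(1)·1+(1)·0+(2)·0+(1)·0 = 3
⇒ Θ^-3 T^-7 M^3

{"Θ": -3, "T": -7, "M": 3}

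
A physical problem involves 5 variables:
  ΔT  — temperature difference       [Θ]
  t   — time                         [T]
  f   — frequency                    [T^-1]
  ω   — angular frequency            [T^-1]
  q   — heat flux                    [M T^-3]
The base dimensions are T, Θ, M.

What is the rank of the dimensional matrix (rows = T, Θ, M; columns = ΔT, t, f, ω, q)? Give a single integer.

Write exponents as rows T,Θ,M / cols ΔT,t,f,ω,q:
  T: [ 0  1 -1 -1 -3]
  Θ: [ 1  0  0  0  0]
  M: [ 0  0  0  0  1]
Row reduction gives pivot columns ΔT,t,q; rank = 3

3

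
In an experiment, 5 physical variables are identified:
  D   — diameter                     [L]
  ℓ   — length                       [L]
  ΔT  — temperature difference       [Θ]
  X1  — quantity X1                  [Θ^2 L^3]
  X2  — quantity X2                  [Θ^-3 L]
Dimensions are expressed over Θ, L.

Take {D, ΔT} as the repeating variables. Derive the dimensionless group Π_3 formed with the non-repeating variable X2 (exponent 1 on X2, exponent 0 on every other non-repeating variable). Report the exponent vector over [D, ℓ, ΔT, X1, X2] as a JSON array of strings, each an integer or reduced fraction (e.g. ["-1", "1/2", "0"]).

["-1", "0", "3", "0", "1"]

Dimensional matrix (Θ×L by D×ℓ×ΔT×X1×X2):
  Θ: [ 0  0  1  2 -3]
  L: [ 1  1  0  3  1]
Echelon form has 2 nonzero rows (pivots: D,ΔT)
Pivot set = {D,ΔT}, free = {ℓ,X1,X2}
RREF:
  r0: [   1    1    0    3    1]
  r1: [   0    0    1    2   -3]
Fix exponent of X2 at 1, ℓ at 0, X1 at 0; solve each RREF row for its pivot's exponent:
  r0: exp(D) + (1)·1 = 0 ⇒ exp(D) = -1
  r1: exp(ΔT) + (-3)·1 = 0 ⇒ exp(ΔT) = 3
Π_3 = D^-1 · ΔT^3 · X2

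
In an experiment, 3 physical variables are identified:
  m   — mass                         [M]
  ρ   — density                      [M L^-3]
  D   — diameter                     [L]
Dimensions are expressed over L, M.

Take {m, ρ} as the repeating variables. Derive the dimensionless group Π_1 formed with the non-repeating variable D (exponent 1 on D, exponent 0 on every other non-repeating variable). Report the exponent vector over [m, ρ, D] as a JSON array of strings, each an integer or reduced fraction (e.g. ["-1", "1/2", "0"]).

["-1/3", "1/3", "1"]

Exponent matrix [L,M] × [m,ρ,D]:
  L: [ 0 -3  1]
  M: [ 1  1  0]
Echelon form has 2 nonzero rows (pivots: m,ρ)
Pivot set = {m,ρ}, free = {D}
RREF:
  r0: [   1    0  1/3]
  r1: [   0    1 -1/3]
Fix exponent of D at 1; solve each RREF row for its pivot's exponent:
  r0: exp(m) + (1/3)·1 = 0 ⇒ exp(m) = -1/3
  r1: exp(ρ) + (-1/3)·1 = 0 ⇒ exp(ρ) = 1/3
Π_1 = m^(-1/3) · ρ^(1/3) · D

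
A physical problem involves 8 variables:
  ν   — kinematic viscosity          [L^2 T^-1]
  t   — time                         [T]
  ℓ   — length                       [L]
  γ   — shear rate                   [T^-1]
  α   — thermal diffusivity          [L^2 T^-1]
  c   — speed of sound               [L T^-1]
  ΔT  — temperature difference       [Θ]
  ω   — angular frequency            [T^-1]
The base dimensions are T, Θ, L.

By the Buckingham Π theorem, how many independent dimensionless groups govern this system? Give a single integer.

5

Write exponents as rows T,Θ,L / cols ν,t,ℓ,γ,α,c,ΔT,ω:
  T: [-1  1  0 -1 -1 -1  0 -1]
  Θ: [ 0  0  0  0  0  0  1  0]
  L: [ 2  0  1  0  2  1  0  0]
RREF → pivots at {ν,t,ΔT} ⇒ r = 3
8 vars − rank 3 = 5 Π groups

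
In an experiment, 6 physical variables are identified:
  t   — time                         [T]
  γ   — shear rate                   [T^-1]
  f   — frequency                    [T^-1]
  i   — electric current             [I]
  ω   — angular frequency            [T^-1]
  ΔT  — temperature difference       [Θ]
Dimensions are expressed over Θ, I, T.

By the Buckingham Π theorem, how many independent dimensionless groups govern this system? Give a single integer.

Write exponents as rows Θ,I,T / cols t,γ,f,i,ω,ΔT:
  Θ: [ 0  0  0  0  0  1]
  I: [ 0  0  0  1  0  0]
  T: [ 1 -1 -1  0 -1  0]
RREF → pivots at {t,i,ΔT} ⇒ r = 3
6 vars − rank 3 = 3 Π groups

3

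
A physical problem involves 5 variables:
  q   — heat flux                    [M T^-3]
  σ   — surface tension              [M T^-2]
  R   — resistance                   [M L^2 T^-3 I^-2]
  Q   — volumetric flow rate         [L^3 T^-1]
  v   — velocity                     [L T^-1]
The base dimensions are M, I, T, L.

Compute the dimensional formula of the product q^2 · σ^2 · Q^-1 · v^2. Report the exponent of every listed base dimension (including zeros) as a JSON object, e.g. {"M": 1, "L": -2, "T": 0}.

{"M": 4, "I": 0, "T": -11, "L": -1}

Exponent matrix [M,I,T,L] × [q,σ,R,Q,v]:
  M: [ 1  1  1  0  0]
  I: [ 0  0 -2  0  0]
  T: [-3 -2 -3 -1 -1]
  L: [ 0  0  2  3  1]
  [M]: (2)·1+(2)·1+(-1)·0+(2)·0 = 4
  [I]: (2)·0+(2)·0+(-1)·0+(2)·0 = 0
  [T]: (2)·-3+(2)·-2+(-1)·-1+(2)·-1 = -11
  [L]: (2)·0+(2)·0+(-1)·3+(2)·1 = -1
⇒ M^4 T^-11 L^-1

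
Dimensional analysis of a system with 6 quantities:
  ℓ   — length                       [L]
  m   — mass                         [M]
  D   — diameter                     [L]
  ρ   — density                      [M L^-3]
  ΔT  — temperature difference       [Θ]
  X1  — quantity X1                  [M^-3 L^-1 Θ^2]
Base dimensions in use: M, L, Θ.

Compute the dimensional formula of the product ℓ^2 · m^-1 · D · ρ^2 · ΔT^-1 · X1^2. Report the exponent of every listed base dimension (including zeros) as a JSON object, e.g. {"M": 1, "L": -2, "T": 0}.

{"M": -5, "L": -5, "Θ": 3}

Write exponents as rows M,L,Θ / cols ℓ,m,D,ρ,ΔT,X1:
  M: [ 0  1  0  1  0 -3]
  L: [ 1  0  1 -3  0 -1]
  Θ: [ 0  0  0  0  1  2]
  [M]: (2)·0+(-1)·1+(1)·0+(2)·1+(-1)·0+(2)·-3 = -5
  [L]: (2)·1+(-1)·0+(1)·1+(2)·-3+(-1)·0+(2)·-1 = -5
  [Θ]: (2)·0+(-1)·0+(1)·0+(2)·0+(-1)·1+(2)·2 = 3
⇒ M^-5 L^-5 Θ^3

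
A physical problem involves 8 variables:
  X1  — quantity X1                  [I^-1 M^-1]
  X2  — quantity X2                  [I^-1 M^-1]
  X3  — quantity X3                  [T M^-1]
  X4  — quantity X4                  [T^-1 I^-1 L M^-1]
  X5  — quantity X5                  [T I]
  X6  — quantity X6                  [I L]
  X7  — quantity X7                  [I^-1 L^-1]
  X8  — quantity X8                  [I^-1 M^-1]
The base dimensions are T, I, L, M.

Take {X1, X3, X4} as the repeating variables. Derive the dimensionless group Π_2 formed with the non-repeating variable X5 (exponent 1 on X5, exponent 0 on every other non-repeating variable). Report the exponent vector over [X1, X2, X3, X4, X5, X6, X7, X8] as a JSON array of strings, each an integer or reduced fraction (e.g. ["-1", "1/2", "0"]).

["1", "0", "-1", "0", "1", "0", "0", "0"]

Dimensional matrix (T×I×L×M by X1×X2×X3×X4×X5×X6×X7×X8):
  T: [ 0  0  1 -1  1  0  0  0]
  I: [-1 -1  0 -1  1  1 -1 -1]
  L: [ 0  0  0  1  0  1 -1  0]
  M: [-1 -1 -1 -1  0  0  0 -1]
Row reduction gives pivot columns X1,X3,X4; rank = 3
Pivot set = {X1,X3,X4}, free = {X2,X5,X6,X7,X8}
RREF:
  r0: [   1    1    0    0   -1   -2    2    1]
  r1: [   0    0    1    0    1    1   -1    0]
  r2: [   0    0    0    1    0    1   -1    0]
  r3: [   0    0    0    0    0    0    0    0]
Fix exponent of X5 at 1, X2 at 0, X6 at 0, X7 at 0, X8 at 0; solve each RREF row for its pivot's exponent:
  r0: exp(X1) + (-1)·1 = 0 ⇒ exp(X1) = 1
  r1: exp(X3) + (1)·1 = 0 ⇒ exp(X3) = -1
  r2: exp(X4) + (0)·1 = 0 ⇒ exp(X4) = 0
Π_2 = X1 · X3^-1 · X5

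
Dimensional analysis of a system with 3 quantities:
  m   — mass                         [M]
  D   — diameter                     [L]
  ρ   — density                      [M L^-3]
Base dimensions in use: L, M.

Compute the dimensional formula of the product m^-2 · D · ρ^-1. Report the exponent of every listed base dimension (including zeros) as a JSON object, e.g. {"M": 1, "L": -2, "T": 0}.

Dimensional matrix (L×M by m×D×ρ):
  L: [ 0  1 -3]
  M: [ 1  0  1]
  [L]: (-2)·0+(1)·1+(-1)·-3 = 4
  [M]: (-2)·1+(1)·0+(-1)·1 = -3
⇒ L^4 M^-3

{"L": 4, "M": -3}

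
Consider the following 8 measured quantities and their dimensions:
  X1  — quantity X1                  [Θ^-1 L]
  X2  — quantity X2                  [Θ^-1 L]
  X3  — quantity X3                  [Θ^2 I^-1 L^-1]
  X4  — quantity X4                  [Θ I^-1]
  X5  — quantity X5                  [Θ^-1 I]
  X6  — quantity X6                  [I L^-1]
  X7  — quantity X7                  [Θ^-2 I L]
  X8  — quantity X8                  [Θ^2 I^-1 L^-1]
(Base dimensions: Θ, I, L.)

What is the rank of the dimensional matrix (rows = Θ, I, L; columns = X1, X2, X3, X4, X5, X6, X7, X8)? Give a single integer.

2

Exponent matrix [Θ,I,L] × [X1,X2,X3,X4,X5,X6,X7,X8]:
  Θ: [-1 -1  2  1 -1  0 -2  2]
  I: [ 0  0 -1 -1  1  1  1 -1]
  L: [ 1  1 -1  0  0 -1  1 -1]
Echelon form has 2 nonzero rows (pivots: X1,X3)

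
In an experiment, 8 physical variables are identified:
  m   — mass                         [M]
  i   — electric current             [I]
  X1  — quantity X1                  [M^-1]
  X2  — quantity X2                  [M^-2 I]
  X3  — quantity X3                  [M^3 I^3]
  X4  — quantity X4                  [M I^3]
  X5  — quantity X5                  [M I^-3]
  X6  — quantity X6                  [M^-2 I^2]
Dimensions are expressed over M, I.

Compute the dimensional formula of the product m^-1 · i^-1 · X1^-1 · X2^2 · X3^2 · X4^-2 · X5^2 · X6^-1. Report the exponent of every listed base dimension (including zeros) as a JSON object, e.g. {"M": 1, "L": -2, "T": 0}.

Dimensional matrix (M×I by m×i×X1×X2×X3×X4×X5×X6):
  M: [ 1  0 -1 -2  3  1  1 -2]
  I: [ 0  1  0  1  3  3 -3  2]
  [M]: (-1)·1+(-1)·0+(-1)·-1+(2)·-2+(2)·3+(-2)·1+(2)·1+(-1)·-2 = 4
  [I]: (-1)·0+(-1)·1+(-1)·0+(2)·1+(2)·3+(-2)·3+(2)·-3+(-1)·2 = -7
⇒ M^4 I^-7

{"M": 4, "I": -7}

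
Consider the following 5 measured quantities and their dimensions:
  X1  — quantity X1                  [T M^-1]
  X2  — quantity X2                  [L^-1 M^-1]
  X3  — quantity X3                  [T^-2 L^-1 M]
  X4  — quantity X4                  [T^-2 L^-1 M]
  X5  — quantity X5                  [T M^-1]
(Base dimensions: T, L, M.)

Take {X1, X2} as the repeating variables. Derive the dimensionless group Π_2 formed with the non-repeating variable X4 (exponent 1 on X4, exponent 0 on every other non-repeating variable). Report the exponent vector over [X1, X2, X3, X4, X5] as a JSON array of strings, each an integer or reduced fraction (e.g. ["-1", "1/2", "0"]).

Write exponents as rows T,L,M / cols X1,X2,X3,X4,X5:
  T: [ 1  0 -2 -2  1]
  L: [ 0 -1 -1 -1  0]
  M: [-1 -1  1  1 -1]
Row reduction gives pivot columns X1,X2; rank = 2
Pivot set = {X1,X2}, free = {X3,X4,X5}
RREF:
  r0: [   1    0   -2   -2    1]
  r1: [   0    1    1    1    0]
  r2: [   0    0    0    0    0]
Fix exponent of X4 at 1, X3 at 0, X5 at 0; solve each RREF row for its pivot's exponent:
  r0: exp(X1) + (-2)·1 = 0 ⇒ exp(X1) = 2
  r1: exp(X2) + (1)·1 = 0 ⇒ exp(X2) = -1
Π_2 = X1^2 · X2^-1 · X4

["2", "-1", "0", "1", "0"]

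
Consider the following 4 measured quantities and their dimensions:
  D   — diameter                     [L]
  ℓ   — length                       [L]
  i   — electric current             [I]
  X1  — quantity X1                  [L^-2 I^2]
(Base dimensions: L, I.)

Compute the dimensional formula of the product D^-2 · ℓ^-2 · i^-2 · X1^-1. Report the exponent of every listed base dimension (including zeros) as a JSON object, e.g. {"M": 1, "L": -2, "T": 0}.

{"L": -2, "I": -4}

Write exponents as rows L,I / cols D,ℓ,i,X1:
  L: [ 1  1  0 -2]
  I: [ 0  0  1  2]
  [L]: (-2)·1+(-2)·1+(-2)·0+(-1)·-2 = -2
  [I]: (-2)·0+(-2)·0+(-2)·1+(-1)·2 = -4
⇒ L^-2 I^-4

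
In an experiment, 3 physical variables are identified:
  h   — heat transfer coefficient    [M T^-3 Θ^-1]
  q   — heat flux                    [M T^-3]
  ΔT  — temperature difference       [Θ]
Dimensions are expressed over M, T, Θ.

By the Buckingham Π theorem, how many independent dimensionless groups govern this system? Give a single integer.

Write exponents as rows M,T,Θ / cols h,q,ΔT:
  M: [ 1  1  0]
  T: [-3 -3  0]
  Θ: [-1  0  1]
Echelon form has 2 nonzero rows (pivots: h,q)
Π count = n − r = 3 − 2 = 1

1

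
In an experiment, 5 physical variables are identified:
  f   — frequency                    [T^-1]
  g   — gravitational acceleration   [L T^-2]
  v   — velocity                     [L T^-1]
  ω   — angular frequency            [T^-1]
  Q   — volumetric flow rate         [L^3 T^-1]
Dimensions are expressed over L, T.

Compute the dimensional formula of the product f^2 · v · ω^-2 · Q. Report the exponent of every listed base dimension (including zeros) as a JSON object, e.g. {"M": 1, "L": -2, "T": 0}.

{"L": 4, "T": -2}

Write exponents as rows L,T / cols f,g,v,ω,Q:
  L: [ 0  1  1  0  3]
  T: [-1 -2 -1 -1 -1]
  [L]: (2)·0+(1)·1+(-2)·0+(1)·3 = 4
  [T]: (2)·-1+(1)·-1+(-2)·-1+(1)·-1 = -2
⇒ L^4 T^-2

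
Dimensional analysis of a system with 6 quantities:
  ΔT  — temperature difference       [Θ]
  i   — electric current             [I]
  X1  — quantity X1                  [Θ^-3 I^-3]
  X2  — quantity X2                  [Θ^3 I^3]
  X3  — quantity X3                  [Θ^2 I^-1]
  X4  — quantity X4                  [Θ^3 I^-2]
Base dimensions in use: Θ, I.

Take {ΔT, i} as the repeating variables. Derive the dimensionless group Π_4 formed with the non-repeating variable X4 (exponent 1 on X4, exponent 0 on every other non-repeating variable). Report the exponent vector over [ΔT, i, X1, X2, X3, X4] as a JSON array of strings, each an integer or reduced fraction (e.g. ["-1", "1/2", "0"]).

["-3", "2", "0", "0", "0", "1"]

Exponent matrix [Θ,I] × [ΔT,i,X1,X2,X3,X4]:
  Θ: [ 1  0 -3  3  2  3]
  I: [ 0  1 -3  3 -1 -2]
Row reduction gives pivot columns ΔT,i; rank = 2
Repeat: ΔT,i; free: X1,X2,X3,X4
RREF:
  r0: [   1    0   -3    3    2    3]
  r1: [   0    1   -3    3   -1   -2]
Fix exponent of X4 at 1, X1 at 0, X2 at 0, X3 at 0; solve each RREF row for its pivot's exponent:
  r0: exp(ΔT) + (3)·1 = 0 ⇒ exp(ΔT) = -3
  r1: exp(i) + (-2)·1 = 0 ⇒ exp(i) = 2
Π_4 = ΔT^-3 · i^2 · X4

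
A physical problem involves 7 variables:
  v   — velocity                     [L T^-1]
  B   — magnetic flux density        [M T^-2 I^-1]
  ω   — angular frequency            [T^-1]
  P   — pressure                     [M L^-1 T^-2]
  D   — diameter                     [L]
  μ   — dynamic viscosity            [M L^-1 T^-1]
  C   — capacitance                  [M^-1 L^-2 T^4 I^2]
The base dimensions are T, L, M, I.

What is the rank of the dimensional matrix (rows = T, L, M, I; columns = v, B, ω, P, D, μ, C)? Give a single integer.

Write exponents as rows T,L,M,I / cols v,B,ω,P,D,μ,C:
  T: [-1 -2 -1 -2  0 -1  4]
  L: [ 1  0  0 -1  1 -1 -2]
  M: [ 0  1  0  1  0  1 -1]
  I: [ 0 -1  0  0  0  0  2]
Echelon form has 4 nonzero rows (pivots: v,B,ω,P)

4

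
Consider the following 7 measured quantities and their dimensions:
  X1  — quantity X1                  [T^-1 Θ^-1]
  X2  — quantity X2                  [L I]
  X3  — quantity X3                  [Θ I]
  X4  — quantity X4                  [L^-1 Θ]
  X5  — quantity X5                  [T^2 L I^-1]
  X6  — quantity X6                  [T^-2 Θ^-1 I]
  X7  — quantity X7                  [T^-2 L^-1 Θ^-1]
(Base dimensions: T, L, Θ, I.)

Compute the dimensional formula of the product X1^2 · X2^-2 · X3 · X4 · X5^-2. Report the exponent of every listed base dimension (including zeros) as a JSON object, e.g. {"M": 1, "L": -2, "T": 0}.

Dimensional matrix (T×L×Θ×I by X1×X2×X3×X4×X5×X6×X7):
  T: [-1  0  0  0  2 -2 -2]
  L: [ 0  1  0 -1  1  0 -1]
  Θ: [-1  0  1  1  0 -1 -1]
  I: [ 0  1  1  0 -1  1  0]
  [T]: (2)·-1+(-2)·0+(1)·0+(1)·0+(-2)·2 = -6
  [L]: (2)·0+(-2)·1+(1)·0+(1)·-1+(-2)·1 = -5
  [Θ]: (2)·-1+(-2)·0+(1)·1+(1)·1+(-2)·0 = 0
  [I]: (2)·0+(-2)·1+(1)·1+(1)·0+(-2)·-1 = 1
⇒ T^-6 L^-5 I

{"T": -6, "L": -5, "Θ": 0, "I": 1}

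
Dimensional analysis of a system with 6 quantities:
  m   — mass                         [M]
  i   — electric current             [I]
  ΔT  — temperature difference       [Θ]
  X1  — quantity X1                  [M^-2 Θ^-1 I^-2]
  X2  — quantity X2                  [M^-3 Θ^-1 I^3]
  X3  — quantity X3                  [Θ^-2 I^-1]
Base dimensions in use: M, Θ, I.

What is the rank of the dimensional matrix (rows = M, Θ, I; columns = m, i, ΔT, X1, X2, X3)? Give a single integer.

Exponent matrix [M,Θ,I] × [m,i,ΔT,X1,X2,X3]:
  M: [ 1  0  0 -2 -3  0]
  Θ: [ 0  0  1 -1 -1 -2]
  I: [ 0  1  0 -2  3 -1]
RREF → pivots at {m,i,ΔT} ⇒ r = 3

3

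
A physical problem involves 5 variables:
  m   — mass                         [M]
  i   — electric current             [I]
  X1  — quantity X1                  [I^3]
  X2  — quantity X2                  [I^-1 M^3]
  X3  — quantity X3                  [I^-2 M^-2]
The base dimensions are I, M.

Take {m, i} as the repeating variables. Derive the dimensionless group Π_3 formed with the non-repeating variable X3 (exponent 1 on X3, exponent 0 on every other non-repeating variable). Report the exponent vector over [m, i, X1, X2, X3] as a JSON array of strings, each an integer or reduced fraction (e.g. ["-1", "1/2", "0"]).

["2", "2", "0", "0", "1"]

Write exponents as rows I,M / cols m,i,X1,X2,X3:
  I: [ 0  1  3 -1 -2]
  M: [ 1  0  0  3 -2]
Row reduction gives pivot columns m,i; rank = 2
Repeat: m,i; free: X1,X2,X3
RREF:
  r0: [   1    0    0    3   -2]
  r1: [   0    1    3   -1   -2]
Fix exponent of X3 at 1, X1 at 0, X2 at 0; solve each RREF row for its pivot's exponent:
  r0: exp(m) + (-2)·1 = 0 ⇒ exp(m) = 2
  r1: exp(i) + (-2)·1 = 0 ⇒ exp(i) = 2
Π_3 = m^2 · i^2 · X3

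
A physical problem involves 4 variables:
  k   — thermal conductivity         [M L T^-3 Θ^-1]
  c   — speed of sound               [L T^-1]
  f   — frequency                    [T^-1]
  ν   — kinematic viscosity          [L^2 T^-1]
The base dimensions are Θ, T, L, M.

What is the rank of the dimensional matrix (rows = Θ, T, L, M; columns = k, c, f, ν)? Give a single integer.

3

Write exponents as rows Θ,T,L,M / cols k,c,f,ν:
  Θ: [-1  0  0  0]
  T: [-3 -1 -1 -1]
  L: [ 1  1  0  2]
  M: [ 1  0  0  0]
Echelon form has 3 nonzero rows (pivots: k,c,f)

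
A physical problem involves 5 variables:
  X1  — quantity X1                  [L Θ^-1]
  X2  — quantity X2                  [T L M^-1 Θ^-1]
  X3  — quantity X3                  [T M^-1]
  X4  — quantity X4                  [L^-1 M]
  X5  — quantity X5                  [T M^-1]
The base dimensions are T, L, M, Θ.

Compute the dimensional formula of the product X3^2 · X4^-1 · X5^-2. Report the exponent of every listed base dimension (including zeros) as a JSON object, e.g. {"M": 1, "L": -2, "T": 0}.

{"T": 0, "L": 1, "M": -1, "Θ": 0}

Dimensional matrix (T×L×M×Θ by X1×X2×X3×X4×X5):
  T: [ 0  1  1  0  1]
  L: [ 1  1  0 -1  0]
  M: [ 0 -1 -1  1 -1]
  Θ: [-1 -1  0  0  0]
  [T]: (2)·1+(-1)·0+(-2)·1 = 0
  [L]: (2)·0+(-1)·-1+(-2)·0 = 1
  [M]: (2)·-1+(-1)·1+(-2)·-1 = -1
  [Θ]: (2)·0+(-1)·0+(-2)·0 = 0
⇒ L M^-1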